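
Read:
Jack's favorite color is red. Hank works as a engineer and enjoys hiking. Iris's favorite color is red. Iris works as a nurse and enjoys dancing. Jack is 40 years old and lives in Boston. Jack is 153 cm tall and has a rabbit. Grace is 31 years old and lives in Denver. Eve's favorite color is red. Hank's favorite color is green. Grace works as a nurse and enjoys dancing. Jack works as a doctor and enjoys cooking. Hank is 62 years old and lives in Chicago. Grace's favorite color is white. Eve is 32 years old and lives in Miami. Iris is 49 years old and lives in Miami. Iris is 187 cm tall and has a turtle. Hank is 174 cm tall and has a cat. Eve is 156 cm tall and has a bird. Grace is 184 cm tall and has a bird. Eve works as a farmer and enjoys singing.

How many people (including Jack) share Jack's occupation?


Jack is a doctor. Count = 1

1


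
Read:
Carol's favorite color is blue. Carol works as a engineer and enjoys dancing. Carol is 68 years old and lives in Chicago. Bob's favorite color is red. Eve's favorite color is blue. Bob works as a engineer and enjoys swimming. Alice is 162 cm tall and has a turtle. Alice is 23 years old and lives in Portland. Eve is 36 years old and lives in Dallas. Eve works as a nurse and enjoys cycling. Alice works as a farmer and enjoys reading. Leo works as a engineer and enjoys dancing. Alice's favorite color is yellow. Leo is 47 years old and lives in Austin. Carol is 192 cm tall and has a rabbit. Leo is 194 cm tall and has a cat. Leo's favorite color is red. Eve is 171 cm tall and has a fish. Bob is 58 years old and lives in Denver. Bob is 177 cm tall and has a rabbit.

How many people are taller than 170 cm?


Taller than 170: 4

4


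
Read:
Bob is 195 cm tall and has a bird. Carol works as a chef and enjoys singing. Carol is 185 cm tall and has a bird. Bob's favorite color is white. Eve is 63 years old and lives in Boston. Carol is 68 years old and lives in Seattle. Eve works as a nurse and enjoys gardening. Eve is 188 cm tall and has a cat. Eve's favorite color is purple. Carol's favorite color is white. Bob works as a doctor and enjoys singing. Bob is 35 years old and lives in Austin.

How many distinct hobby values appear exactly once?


Unique hobby values: 1

1


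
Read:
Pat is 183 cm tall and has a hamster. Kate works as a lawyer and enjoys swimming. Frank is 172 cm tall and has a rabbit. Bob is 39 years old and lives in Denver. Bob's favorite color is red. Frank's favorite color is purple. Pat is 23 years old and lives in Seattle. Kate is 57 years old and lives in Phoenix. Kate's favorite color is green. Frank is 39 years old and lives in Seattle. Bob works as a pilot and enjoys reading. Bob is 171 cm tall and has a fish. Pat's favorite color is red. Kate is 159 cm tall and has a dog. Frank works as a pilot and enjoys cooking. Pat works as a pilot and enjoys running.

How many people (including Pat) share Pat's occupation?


Pat is a pilot. Count = 3

3


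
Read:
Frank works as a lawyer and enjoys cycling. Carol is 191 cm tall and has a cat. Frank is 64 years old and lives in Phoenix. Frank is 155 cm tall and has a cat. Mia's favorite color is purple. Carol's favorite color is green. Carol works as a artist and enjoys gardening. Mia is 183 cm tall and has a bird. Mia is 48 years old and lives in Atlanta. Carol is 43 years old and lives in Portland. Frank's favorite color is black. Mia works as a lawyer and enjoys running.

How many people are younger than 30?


Filter: 0

0


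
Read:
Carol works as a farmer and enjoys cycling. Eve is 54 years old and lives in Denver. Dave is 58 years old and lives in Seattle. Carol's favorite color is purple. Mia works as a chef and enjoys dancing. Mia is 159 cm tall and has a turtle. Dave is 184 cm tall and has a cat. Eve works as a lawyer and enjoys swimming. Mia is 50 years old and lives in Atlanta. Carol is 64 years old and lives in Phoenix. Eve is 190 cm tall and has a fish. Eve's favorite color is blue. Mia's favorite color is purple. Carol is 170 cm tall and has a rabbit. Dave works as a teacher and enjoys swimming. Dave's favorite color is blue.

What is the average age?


Sum=226, n=4, avg=56.5

56.5


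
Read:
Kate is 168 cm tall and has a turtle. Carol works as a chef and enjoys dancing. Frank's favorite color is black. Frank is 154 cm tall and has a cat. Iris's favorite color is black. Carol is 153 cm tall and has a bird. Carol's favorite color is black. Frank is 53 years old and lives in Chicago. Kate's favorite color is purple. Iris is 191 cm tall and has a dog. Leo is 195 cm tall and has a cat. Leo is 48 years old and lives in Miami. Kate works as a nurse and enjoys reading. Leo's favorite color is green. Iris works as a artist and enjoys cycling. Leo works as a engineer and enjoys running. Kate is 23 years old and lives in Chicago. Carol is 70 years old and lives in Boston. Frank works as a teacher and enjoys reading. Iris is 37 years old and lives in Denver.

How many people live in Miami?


Count in Miami: 1

1


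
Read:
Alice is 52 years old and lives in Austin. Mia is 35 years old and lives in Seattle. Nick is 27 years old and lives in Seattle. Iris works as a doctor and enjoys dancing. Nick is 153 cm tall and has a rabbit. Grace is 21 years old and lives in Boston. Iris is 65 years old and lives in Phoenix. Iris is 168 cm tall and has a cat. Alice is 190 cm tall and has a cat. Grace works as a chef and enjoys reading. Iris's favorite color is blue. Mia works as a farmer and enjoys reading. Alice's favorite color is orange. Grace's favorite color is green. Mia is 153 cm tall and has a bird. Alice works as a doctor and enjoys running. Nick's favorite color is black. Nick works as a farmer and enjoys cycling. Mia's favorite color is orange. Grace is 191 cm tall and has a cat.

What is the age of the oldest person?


Oldest: Iris at 65

65


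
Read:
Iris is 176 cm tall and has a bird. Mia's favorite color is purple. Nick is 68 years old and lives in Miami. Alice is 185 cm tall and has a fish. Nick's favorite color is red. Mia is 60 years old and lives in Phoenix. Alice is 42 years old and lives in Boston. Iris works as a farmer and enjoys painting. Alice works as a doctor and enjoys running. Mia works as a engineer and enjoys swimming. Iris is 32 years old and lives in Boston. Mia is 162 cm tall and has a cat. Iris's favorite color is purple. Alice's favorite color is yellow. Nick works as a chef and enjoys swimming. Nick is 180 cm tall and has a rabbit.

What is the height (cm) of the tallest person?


Tallest: Alice at 185 cm

185


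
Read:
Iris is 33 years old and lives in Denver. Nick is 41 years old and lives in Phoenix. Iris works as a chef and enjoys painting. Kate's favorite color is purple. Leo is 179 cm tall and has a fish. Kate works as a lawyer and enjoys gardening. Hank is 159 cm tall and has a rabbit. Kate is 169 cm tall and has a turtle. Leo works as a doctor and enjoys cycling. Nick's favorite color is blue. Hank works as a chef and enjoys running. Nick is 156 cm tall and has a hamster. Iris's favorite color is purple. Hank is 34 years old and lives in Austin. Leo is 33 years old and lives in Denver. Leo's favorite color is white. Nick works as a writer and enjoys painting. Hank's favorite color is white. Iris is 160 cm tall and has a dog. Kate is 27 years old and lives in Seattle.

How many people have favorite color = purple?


Count: 2

2


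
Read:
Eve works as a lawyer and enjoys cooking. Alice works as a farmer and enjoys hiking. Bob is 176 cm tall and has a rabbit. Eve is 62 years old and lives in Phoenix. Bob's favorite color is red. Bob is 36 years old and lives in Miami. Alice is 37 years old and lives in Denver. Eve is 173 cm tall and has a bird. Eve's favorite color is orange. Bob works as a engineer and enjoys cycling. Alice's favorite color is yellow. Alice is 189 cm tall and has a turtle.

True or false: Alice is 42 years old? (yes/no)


Alice is actually 37. no

no


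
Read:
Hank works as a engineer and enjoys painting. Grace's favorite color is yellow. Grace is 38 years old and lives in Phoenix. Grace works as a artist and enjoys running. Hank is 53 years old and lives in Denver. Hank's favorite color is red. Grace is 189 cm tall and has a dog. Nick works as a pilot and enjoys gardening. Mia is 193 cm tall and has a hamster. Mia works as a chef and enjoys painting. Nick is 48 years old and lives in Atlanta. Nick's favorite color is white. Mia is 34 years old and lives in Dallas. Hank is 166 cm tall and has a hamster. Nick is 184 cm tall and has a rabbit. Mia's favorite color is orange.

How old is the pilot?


The pilot is Nick, age 48

48


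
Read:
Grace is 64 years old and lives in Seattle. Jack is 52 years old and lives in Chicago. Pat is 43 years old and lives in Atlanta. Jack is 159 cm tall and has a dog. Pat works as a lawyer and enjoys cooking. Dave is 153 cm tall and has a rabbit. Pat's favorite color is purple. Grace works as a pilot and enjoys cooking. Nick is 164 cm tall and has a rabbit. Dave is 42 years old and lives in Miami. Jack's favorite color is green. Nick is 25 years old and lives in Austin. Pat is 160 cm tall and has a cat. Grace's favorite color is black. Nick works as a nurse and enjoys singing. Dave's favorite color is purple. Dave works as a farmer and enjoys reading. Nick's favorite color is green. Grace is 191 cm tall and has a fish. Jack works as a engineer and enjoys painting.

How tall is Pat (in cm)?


Pat is 160 cm tall

160


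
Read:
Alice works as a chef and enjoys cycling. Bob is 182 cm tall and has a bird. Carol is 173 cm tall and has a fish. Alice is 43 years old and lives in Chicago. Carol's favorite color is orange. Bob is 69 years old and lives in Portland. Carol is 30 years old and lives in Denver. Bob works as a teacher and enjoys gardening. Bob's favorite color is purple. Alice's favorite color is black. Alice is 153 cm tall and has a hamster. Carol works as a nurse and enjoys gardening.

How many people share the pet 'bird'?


Count: 1

1


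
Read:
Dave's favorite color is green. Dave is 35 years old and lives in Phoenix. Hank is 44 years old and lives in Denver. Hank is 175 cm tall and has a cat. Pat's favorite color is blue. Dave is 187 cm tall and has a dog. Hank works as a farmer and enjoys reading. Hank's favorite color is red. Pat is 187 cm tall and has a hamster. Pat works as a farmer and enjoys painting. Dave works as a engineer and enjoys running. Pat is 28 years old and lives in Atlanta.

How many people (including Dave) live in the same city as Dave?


Dave lives in Phoenix. Count = 1

1


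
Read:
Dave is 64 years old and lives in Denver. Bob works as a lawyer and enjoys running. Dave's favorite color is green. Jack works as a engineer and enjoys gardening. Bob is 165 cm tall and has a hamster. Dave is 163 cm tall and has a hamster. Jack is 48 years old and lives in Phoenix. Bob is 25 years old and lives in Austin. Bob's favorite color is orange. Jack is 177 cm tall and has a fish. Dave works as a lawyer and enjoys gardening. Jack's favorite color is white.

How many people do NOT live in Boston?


Not in Boston: 3

3


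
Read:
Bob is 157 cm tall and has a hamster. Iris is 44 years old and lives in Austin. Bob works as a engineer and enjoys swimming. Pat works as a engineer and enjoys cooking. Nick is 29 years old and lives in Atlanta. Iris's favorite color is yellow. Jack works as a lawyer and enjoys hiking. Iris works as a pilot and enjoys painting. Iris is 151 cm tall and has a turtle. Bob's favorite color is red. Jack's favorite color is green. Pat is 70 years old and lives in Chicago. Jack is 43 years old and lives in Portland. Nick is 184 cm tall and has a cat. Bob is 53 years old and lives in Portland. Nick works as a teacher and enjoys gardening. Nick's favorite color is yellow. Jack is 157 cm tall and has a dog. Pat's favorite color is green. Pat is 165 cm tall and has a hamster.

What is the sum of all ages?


44+29+43+53+70 = 239

239


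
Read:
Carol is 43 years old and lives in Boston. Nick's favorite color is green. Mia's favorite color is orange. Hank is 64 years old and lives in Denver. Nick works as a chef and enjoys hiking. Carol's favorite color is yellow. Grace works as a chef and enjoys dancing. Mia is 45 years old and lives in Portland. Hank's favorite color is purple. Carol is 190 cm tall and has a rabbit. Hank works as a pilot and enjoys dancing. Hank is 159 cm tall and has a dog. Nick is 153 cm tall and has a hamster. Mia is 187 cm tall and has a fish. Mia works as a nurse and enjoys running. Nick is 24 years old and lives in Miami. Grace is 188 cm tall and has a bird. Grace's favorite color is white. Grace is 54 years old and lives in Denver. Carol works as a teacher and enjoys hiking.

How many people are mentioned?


People: Nick, Mia, Hank, Grace, Carol. Count = 5

5


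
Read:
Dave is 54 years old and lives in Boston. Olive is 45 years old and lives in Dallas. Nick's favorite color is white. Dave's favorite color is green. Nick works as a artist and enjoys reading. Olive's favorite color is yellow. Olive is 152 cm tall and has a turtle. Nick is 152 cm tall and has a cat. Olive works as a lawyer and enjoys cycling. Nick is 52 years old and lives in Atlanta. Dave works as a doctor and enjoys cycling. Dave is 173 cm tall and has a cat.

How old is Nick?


Nick is 52 years old

52


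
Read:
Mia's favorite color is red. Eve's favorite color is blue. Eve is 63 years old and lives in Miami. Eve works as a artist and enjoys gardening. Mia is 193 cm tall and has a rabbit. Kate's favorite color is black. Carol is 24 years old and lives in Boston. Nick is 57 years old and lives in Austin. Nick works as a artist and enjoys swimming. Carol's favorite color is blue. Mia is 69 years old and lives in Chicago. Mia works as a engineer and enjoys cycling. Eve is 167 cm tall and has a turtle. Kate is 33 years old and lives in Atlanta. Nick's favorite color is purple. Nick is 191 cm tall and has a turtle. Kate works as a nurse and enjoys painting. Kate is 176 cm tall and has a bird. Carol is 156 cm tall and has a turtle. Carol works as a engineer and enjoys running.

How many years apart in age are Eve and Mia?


63 vs 69, diff = 6

6


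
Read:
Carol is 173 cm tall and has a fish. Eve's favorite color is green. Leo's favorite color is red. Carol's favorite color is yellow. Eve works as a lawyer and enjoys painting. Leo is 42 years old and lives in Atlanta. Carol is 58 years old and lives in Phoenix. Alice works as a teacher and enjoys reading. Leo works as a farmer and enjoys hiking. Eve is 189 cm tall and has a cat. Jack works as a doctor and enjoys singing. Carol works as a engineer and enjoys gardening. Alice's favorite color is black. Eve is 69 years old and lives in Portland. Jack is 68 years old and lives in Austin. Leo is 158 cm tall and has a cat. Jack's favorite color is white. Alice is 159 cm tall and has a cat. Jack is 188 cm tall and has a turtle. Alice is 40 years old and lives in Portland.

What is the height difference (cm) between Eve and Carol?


|189 - 173| = 16

16


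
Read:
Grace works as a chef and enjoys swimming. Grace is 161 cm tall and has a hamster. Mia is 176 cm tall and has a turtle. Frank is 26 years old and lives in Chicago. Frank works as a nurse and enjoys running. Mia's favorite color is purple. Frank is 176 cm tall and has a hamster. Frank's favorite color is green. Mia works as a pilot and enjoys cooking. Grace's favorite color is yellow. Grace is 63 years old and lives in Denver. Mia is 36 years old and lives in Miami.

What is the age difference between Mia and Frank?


|36 - 26| = 10

10


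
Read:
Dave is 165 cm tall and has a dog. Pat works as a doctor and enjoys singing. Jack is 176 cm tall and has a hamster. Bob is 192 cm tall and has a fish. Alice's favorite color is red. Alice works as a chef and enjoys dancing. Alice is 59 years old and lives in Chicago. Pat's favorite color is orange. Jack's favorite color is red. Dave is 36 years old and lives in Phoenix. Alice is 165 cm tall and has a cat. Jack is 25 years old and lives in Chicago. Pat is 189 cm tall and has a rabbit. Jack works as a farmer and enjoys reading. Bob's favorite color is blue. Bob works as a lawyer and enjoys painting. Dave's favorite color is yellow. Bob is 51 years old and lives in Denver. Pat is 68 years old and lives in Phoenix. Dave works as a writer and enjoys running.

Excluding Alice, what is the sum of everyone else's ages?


Sum (excluding Alice): 180

180


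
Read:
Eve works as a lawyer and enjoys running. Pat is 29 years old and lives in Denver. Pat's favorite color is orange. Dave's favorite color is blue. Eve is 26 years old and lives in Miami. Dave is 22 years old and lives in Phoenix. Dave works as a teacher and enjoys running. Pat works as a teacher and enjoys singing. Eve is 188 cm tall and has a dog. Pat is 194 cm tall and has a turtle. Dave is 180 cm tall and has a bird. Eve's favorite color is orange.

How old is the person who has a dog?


Person with dog is Eve, age 26

26


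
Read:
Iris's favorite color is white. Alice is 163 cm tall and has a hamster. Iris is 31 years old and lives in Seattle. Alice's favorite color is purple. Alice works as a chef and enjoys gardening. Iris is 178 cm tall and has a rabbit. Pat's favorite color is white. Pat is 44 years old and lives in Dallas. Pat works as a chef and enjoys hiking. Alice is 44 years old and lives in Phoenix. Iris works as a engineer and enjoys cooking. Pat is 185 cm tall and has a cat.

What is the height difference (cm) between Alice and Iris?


|163 - 178| = 15

15


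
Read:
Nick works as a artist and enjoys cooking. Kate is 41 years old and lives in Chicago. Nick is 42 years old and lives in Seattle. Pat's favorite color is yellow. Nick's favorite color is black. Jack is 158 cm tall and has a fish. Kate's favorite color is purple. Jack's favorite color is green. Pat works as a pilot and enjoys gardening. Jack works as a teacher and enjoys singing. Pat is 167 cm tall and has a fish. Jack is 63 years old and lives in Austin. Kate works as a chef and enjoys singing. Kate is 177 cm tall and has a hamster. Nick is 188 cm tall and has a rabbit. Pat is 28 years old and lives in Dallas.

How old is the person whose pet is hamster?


Person with pet=hamster is Kate, age 41

41


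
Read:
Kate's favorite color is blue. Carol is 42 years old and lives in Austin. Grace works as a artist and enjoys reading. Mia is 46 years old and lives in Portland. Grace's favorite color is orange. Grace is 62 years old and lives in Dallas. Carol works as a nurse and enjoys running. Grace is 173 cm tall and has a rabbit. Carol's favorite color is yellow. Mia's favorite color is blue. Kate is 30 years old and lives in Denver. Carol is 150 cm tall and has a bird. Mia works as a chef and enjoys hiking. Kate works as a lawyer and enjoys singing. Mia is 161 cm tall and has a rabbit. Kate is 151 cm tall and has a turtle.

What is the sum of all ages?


46+30+62+42 = 180

180


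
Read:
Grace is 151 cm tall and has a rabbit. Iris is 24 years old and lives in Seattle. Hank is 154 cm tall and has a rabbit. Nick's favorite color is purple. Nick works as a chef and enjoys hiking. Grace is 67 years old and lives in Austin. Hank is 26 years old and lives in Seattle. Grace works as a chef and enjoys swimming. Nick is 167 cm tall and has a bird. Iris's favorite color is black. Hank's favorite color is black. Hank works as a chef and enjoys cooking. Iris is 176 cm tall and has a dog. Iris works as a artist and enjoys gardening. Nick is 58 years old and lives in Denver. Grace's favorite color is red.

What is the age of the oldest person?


Oldest: Grace at 67

67


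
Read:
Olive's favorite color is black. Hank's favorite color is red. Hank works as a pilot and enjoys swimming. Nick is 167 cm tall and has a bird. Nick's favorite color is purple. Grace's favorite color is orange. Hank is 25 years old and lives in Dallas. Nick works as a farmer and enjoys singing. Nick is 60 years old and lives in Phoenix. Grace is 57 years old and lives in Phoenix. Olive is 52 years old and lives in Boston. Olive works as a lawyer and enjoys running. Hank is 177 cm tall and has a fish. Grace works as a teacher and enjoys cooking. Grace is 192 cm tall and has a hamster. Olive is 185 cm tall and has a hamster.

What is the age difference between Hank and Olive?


|25 - 52| = 27

27


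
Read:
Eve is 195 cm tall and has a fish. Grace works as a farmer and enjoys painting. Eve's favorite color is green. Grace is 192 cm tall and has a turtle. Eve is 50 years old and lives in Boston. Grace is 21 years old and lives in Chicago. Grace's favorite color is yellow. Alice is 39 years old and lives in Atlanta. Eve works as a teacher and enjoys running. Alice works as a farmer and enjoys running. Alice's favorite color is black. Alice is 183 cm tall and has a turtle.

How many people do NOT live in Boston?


Not in Boston: 2

2


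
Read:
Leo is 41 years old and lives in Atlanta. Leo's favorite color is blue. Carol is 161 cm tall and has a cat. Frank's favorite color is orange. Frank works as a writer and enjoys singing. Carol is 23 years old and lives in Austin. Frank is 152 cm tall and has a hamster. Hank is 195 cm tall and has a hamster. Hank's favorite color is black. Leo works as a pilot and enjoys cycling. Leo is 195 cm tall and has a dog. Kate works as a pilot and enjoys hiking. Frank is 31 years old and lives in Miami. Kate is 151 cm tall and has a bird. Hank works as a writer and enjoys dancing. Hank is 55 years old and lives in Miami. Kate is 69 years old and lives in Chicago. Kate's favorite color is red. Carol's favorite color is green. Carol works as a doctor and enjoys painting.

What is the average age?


Sum=219, n=5, avg=43.8

43.8


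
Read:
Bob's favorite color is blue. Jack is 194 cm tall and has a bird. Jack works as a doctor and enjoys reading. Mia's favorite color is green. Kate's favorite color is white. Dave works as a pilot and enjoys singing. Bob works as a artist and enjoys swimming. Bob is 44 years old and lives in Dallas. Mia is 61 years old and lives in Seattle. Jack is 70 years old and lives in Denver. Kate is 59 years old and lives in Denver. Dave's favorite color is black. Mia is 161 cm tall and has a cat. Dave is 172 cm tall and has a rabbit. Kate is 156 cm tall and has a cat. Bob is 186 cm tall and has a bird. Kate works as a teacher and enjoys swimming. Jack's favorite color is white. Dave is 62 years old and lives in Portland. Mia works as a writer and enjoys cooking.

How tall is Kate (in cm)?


Kate is 156 cm tall

156


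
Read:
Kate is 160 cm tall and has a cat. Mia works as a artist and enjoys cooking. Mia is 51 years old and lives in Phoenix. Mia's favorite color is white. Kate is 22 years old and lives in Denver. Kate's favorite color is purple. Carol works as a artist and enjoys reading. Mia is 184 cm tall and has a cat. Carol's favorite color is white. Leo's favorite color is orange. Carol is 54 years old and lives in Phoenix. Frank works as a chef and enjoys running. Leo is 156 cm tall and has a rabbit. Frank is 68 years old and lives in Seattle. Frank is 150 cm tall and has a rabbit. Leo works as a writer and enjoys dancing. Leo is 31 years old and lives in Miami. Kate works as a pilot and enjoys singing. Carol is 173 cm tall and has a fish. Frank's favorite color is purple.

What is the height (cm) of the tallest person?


Tallest: Mia at 184 cm

184


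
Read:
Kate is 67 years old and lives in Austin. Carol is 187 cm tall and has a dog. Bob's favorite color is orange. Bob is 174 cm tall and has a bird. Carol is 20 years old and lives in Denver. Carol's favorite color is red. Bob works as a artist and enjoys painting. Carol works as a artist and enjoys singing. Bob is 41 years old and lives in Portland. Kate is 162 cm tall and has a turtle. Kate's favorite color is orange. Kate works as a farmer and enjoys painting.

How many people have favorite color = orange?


Count: 2

2


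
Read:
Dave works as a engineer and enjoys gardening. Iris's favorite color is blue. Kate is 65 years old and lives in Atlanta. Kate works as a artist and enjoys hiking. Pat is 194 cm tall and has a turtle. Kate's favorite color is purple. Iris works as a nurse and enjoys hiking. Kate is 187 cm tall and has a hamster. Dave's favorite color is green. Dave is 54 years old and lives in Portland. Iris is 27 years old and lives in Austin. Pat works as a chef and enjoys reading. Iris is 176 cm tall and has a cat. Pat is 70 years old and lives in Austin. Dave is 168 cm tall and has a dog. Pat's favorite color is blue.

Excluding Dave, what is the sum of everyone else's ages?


Sum (excluding Dave): 162

162


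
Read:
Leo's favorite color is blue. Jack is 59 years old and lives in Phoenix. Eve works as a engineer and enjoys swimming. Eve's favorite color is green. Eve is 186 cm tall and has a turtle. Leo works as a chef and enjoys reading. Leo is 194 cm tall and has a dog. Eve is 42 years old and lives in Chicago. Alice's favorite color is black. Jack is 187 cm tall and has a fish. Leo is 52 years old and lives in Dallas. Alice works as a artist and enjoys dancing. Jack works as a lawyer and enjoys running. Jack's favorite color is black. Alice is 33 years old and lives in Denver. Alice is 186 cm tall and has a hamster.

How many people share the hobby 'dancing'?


Count: 1

1


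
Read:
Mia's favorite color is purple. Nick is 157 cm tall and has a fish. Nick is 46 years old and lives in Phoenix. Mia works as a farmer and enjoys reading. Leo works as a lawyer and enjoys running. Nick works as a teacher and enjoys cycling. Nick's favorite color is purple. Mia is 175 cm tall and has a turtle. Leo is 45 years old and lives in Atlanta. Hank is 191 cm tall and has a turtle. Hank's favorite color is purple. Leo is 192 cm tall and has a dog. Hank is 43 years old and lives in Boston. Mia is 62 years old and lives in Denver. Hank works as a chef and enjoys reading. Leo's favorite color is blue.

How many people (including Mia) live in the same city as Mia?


Mia lives in Denver. Count = 1

1


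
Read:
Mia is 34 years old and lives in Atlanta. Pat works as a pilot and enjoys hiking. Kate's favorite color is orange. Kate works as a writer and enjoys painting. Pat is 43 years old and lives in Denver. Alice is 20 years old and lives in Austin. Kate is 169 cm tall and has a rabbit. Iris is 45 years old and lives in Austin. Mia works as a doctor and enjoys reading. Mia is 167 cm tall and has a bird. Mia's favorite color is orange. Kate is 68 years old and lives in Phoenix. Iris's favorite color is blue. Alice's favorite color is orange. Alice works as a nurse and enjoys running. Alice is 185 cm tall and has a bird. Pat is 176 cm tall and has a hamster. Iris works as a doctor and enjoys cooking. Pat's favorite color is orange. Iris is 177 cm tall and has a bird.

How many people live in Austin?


Count in Austin: 2

2


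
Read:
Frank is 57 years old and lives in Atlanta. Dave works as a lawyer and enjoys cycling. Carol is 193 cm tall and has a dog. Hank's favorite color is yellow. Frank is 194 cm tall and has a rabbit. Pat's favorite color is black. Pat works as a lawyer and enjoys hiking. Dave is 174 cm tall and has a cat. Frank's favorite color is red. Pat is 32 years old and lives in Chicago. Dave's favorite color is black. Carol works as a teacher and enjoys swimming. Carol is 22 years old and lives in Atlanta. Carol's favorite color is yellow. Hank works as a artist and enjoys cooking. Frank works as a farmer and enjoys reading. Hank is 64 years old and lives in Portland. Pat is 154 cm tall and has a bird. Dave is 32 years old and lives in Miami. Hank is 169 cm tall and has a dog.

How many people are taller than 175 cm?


Taller than 175: 2

2


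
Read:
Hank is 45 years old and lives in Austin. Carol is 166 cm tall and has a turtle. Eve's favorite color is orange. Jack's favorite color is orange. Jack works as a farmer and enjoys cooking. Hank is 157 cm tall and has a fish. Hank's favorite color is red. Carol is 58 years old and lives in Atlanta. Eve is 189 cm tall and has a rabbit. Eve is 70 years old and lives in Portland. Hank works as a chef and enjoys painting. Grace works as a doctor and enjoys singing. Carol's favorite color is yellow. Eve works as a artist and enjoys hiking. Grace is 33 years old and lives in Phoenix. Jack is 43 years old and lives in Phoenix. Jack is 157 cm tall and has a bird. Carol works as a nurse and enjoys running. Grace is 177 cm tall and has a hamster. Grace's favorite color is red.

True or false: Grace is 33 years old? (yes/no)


Grace is actually 33. yes

yes


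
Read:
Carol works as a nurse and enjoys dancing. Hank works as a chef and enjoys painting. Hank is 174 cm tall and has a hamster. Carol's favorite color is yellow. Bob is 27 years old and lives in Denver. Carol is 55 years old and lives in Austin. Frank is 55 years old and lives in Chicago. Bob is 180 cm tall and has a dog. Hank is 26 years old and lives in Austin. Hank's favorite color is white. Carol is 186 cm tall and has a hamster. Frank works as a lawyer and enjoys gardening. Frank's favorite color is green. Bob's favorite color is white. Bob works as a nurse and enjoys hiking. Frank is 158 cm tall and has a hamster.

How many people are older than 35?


Filter: 2

2


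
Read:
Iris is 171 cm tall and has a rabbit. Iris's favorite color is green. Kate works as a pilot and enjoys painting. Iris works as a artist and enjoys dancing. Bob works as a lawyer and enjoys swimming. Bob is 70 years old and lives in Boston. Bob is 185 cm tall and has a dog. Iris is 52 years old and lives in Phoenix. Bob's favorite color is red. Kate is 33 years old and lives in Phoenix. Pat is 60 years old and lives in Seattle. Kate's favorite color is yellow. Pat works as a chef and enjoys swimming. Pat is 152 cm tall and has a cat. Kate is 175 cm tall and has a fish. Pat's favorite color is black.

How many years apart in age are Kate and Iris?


33 vs 52, diff = 19

19


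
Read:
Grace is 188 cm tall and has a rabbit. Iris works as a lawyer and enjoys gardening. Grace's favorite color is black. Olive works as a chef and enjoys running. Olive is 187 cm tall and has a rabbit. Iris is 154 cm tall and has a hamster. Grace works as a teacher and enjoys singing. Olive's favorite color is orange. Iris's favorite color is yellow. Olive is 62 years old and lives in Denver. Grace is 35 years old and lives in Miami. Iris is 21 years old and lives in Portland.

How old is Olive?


Olive is 62 years old

62


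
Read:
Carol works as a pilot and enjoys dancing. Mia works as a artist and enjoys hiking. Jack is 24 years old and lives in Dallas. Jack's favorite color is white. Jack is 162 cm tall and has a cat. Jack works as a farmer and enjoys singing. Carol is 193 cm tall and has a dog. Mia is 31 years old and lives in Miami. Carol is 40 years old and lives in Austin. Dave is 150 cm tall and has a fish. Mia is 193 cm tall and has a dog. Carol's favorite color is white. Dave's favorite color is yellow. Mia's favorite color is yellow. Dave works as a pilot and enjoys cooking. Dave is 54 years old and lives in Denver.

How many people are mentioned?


People: Carol, Dave, Jack, Mia. Count = 4

4


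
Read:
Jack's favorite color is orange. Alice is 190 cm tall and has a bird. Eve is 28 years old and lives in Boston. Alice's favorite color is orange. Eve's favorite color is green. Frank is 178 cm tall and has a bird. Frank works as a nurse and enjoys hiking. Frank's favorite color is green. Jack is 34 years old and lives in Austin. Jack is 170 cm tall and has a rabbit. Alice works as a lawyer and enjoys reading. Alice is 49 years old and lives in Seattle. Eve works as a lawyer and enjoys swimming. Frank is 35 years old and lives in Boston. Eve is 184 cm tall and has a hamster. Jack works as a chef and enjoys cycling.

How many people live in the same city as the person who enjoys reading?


Person with hobby reading is Alice, city Seattle. Count = 1

1


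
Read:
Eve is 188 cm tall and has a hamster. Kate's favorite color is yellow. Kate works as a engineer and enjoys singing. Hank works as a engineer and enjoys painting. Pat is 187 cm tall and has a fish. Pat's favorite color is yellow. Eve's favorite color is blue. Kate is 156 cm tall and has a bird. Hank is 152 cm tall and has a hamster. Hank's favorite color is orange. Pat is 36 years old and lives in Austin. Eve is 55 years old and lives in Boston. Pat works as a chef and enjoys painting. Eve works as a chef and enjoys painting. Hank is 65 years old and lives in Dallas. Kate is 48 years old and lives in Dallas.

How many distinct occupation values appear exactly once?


Unique occupation values: 0

0


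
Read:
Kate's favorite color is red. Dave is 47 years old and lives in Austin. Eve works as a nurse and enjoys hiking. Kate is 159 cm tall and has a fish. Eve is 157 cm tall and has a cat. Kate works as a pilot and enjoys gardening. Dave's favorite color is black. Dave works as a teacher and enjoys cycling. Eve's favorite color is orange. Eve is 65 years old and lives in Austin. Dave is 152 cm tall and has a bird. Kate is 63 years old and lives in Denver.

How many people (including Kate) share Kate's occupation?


Kate is a pilot. Count = 1

1


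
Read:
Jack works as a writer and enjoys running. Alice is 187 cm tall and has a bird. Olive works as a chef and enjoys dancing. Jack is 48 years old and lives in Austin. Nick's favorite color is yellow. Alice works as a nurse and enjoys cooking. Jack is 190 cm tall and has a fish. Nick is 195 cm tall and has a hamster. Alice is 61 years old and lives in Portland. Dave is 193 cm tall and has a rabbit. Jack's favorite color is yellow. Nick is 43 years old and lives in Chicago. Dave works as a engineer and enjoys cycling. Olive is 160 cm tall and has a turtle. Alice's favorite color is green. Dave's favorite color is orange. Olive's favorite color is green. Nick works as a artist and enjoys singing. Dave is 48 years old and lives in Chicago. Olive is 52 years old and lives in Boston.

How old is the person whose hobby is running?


Person with hobby=running is Jack, age 48

48


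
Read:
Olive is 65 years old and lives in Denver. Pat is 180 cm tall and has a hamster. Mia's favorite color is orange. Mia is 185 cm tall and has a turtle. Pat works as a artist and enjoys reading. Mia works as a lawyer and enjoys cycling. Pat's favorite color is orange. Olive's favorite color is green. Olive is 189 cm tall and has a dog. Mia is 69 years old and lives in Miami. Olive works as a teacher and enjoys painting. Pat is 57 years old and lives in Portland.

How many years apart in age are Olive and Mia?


65 vs 69, diff = 4

4


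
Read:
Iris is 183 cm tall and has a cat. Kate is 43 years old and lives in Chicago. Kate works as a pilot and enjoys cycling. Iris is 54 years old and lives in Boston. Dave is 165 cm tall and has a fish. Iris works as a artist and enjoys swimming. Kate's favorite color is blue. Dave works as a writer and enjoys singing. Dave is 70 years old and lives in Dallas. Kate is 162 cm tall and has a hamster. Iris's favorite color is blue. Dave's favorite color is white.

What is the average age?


Sum=167, n=3, avg=55.67

55.67


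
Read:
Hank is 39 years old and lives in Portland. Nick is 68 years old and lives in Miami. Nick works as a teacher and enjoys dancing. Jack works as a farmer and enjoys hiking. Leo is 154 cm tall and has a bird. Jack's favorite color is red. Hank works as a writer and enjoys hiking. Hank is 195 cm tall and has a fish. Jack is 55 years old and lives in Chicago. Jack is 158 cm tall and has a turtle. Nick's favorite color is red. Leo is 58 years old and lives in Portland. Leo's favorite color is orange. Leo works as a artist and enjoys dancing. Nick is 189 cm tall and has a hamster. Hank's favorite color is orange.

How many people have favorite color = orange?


Count: 2

2


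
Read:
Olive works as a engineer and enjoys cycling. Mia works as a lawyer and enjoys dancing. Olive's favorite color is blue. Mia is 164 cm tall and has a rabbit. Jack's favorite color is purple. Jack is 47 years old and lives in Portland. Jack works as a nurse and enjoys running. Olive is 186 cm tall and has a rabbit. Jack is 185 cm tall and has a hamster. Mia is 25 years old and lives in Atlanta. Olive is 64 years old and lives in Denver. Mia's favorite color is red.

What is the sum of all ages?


64+47+25 = 136

136


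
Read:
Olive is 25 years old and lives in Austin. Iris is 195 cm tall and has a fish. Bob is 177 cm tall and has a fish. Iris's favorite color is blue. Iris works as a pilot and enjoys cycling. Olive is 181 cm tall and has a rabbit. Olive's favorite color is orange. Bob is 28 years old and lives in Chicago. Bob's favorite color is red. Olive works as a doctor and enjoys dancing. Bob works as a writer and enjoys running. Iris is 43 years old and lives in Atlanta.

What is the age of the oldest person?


Oldest: Iris at 43

43


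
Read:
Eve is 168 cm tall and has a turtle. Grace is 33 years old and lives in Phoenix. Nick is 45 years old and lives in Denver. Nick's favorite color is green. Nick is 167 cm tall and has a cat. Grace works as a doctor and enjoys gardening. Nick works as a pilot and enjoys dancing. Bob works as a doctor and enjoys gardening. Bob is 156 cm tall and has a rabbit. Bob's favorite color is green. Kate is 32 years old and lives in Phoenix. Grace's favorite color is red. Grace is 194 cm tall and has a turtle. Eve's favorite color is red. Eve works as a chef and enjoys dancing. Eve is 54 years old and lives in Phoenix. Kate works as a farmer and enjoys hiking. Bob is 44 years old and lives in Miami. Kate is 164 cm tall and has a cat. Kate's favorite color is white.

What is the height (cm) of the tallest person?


Tallest: Grace at 194 cm

194


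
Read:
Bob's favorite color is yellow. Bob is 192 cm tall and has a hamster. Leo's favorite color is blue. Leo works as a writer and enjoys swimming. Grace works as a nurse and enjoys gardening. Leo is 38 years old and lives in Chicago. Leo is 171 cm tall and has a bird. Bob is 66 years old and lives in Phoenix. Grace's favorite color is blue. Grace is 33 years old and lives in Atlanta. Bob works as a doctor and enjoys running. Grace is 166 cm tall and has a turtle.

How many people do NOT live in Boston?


Not in Boston: 3

3


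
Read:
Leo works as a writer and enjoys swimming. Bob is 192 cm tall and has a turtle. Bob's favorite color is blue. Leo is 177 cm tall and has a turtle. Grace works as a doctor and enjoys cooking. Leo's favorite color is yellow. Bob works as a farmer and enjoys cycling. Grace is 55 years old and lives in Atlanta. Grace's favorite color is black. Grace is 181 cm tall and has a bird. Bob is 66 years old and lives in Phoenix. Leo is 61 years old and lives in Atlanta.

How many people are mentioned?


People: Bob, Leo, Grace. Count = 3

3


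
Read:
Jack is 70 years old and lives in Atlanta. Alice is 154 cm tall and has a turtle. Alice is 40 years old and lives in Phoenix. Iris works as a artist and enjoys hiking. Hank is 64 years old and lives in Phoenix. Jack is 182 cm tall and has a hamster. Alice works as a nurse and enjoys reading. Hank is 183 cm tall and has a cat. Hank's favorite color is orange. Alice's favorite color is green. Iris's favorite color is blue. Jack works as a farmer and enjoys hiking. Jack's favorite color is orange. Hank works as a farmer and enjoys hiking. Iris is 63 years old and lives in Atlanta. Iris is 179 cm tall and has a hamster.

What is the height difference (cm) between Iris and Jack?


|179 - 182| = 3

3


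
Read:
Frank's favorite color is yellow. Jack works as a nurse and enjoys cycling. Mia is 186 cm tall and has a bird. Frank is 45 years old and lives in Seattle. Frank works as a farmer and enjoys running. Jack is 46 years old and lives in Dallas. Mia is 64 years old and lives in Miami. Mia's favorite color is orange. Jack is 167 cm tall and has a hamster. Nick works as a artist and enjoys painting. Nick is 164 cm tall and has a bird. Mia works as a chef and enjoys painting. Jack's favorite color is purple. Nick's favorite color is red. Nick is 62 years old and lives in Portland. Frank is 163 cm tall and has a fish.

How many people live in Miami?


Count in Miami: 1

1
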